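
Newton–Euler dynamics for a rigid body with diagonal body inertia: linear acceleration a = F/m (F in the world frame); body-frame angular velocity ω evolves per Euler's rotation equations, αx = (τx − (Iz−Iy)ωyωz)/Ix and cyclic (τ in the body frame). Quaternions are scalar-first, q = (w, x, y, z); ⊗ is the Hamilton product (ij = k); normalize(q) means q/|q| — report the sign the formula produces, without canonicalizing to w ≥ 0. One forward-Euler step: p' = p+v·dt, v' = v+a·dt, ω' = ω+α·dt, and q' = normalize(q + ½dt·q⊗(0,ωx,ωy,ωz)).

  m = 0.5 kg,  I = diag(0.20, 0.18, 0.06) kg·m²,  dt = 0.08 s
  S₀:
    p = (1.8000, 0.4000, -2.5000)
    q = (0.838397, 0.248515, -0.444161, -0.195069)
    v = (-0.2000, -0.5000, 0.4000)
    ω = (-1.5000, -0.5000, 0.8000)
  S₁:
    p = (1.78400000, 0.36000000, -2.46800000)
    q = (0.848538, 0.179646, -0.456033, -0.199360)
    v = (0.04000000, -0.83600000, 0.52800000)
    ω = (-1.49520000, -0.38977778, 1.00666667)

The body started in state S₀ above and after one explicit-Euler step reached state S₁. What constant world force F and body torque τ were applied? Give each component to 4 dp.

F = (1.5000, -2.1000, 0.8000)
τ = (0.0600, 0.0800, 0.1400)

Δv = v₁−v₀ = (0.24000000, -0.33600000, 0.12800000)
applied force F = (1.5000, -2.1000, 0.8000)
rate change Δω = (0.00480000, 0.11022222, 0.20666667)
gyro term ω₀×Iω₀ = (0.0480, -0.1680, -0.0150)
I·α + gyro = (0.0600, 0.0800, 0.1400)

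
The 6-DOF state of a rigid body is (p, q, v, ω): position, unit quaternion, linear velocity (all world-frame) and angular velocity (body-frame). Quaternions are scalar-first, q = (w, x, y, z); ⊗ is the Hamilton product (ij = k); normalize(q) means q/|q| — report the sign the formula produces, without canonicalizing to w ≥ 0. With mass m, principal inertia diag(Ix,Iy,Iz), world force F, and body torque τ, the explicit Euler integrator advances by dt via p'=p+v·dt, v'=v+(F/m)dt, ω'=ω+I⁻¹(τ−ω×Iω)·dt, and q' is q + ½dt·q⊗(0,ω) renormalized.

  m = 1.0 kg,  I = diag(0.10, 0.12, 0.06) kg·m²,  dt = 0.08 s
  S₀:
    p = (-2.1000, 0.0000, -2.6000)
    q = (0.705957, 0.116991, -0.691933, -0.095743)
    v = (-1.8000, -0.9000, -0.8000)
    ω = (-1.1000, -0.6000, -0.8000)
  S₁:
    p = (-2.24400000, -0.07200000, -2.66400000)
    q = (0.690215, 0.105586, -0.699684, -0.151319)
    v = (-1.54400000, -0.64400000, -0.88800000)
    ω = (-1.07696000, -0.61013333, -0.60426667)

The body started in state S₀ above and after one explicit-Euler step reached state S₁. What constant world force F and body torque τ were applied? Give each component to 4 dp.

velocity change Δv = (0.25600000, 0.25600000, -0.08800000)
m·(v₁−v₀)/dt = (3.2000, 3.2000, -1.1000)
Δω = ω₁−ω₀ = (0.02304000, -0.01013333, 0.19573333)
gyro term ω₀×Iω₀ = (-0.0288, 0.0352, 0.0132)
applied torque τ = (0.0000, 0.0200, 0.1600)

F = (3.2000, 3.2000, -1.1000)
τ = (0.0000, 0.0200, 0.1600)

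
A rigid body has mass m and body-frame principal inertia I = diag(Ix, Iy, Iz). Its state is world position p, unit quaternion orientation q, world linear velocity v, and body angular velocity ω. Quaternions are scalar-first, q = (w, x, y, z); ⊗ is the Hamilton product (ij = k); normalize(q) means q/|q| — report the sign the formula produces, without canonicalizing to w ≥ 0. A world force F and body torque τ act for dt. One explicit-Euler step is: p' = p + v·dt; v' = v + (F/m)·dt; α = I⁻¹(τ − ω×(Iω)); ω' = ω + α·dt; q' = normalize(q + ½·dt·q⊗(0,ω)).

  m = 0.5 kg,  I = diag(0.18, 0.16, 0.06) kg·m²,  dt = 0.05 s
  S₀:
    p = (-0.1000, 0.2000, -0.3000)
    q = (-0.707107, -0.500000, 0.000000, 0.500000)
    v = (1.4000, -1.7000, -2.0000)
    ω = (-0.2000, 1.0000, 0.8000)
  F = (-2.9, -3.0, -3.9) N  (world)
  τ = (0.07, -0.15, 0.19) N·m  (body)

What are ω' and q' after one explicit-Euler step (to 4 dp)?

precession coupling ω×(Iω) = (-0.0800, -0.0192, 0.0040)
(τ − ω×Iω)/I = (0.8333, -0.8175, 3.1000)
new body rate ω' = (-0.1583, 0.9591, 0.9550)
Hamilton product q⊗(0,ω) = (-0.5000000, -0.3585786, -0.4071070, -1.0656856)
q + ½dt·q⊗(0,ω), renormalized = (-0.7192, -0.5087, -0.0102, 0.4731)

ω' = (-0.1583, 0.9591, 0.9550)
q' = (-0.7192, -0.5087, -0.0102, 0.4731)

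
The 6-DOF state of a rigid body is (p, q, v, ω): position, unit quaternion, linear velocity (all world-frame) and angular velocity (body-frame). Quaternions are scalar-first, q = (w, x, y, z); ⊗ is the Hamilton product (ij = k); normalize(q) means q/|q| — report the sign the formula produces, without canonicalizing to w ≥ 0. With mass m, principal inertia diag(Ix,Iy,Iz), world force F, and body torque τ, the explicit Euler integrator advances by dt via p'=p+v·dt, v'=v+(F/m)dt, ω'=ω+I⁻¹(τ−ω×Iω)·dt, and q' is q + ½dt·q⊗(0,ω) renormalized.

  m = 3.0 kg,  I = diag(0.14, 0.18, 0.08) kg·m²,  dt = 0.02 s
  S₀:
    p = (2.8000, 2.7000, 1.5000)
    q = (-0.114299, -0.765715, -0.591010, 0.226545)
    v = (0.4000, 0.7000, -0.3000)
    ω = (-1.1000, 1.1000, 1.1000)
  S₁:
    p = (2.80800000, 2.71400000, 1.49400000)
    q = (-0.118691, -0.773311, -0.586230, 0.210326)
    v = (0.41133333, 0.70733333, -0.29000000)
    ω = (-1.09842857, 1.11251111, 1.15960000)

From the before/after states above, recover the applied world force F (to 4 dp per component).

v₁ − v₀ = (0.01133333, 0.00733333, 0.01000000)
F = m·Δv/dt = (1.7000, 1.1000, 1.5000)

F = (1.7000, 1.1000, 1.5000)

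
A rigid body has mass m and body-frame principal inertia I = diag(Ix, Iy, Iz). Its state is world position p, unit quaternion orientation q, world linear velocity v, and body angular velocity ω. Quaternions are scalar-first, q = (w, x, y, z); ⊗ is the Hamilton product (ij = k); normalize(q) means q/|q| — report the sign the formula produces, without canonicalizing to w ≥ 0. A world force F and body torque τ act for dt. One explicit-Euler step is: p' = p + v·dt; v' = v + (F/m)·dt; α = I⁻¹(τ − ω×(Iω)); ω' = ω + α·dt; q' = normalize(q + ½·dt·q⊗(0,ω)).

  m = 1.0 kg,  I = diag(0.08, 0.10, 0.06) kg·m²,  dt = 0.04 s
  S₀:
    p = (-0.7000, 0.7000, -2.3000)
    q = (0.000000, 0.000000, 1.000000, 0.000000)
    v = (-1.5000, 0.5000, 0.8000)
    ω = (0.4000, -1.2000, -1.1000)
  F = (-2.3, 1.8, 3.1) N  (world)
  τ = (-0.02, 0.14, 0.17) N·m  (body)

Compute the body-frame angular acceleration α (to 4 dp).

precession coupling ω×(Iω) = (-0.0528, -0.0088, -0.0096)
(τ − ω×Iω)/I = (0.4100, 1.4880, 2.9933)

α = (0.4100, 1.4880, 2.9933)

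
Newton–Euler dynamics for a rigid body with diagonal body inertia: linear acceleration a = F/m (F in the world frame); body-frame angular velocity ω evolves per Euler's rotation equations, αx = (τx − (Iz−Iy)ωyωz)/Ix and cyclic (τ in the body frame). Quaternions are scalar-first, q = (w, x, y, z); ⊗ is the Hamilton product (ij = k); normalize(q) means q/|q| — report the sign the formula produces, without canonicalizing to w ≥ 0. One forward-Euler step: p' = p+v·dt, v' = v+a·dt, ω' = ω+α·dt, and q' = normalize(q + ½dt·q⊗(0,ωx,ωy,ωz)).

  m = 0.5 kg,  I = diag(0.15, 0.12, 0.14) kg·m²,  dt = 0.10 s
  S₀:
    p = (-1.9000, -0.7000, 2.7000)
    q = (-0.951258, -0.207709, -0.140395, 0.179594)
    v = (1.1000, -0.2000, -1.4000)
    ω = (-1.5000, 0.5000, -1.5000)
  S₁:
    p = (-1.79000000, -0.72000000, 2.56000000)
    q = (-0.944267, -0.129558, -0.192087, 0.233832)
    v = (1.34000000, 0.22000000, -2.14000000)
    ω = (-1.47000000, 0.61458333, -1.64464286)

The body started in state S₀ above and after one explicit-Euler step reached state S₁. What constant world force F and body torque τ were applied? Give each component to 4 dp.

Δω = ω₁−ω₀ = (0.03000000, 0.11458333, -0.14464286)
precession coupling = (-0.0150, 0.0225, 0.0225)
I·α + gyro = (0.0300, 0.1600, -0.1800)
velocity change Δv = (0.24000000, 0.42000000, -0.74000000)
F = m·Δv/dt = (1.2000, 2.1000, -3.7000)

F = (1.2000, 2.1000, -3.7000)
τ = (0.0300, 0.1600, -0.1800)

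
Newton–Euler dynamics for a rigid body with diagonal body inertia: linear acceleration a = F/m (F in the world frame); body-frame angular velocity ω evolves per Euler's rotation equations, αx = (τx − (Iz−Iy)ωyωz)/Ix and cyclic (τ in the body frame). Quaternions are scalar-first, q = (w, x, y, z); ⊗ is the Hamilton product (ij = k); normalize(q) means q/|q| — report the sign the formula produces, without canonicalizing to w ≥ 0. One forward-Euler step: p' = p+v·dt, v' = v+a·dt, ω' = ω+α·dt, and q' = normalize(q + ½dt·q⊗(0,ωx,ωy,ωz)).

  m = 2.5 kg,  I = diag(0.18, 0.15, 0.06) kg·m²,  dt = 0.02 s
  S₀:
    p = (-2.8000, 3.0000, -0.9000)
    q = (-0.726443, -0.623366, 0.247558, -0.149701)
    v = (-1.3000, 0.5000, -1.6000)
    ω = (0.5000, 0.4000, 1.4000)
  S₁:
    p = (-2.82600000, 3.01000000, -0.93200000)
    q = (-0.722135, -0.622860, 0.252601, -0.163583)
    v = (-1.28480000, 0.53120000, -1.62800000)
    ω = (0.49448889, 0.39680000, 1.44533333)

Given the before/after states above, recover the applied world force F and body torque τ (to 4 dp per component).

rate change Δω = (-0.00551111, -0.00320000, 0.04533333)
precession coupling = (-0.0504, 0.0840, -0.0060)
τ = I·(Δω/dt) + ω₀×(Iω₀) = (-0.1000, 0.0600, 0.1300)
v₁ − v₀ = (0.01520000, 0.03120000, -0.02800000)
F = m·Δv/dt = (1.9000, 3.9000, -3.5000)

F = (1.9000, 3.9000, -3.5000)
τ = (-0.1000, 0.0600, 0.1300)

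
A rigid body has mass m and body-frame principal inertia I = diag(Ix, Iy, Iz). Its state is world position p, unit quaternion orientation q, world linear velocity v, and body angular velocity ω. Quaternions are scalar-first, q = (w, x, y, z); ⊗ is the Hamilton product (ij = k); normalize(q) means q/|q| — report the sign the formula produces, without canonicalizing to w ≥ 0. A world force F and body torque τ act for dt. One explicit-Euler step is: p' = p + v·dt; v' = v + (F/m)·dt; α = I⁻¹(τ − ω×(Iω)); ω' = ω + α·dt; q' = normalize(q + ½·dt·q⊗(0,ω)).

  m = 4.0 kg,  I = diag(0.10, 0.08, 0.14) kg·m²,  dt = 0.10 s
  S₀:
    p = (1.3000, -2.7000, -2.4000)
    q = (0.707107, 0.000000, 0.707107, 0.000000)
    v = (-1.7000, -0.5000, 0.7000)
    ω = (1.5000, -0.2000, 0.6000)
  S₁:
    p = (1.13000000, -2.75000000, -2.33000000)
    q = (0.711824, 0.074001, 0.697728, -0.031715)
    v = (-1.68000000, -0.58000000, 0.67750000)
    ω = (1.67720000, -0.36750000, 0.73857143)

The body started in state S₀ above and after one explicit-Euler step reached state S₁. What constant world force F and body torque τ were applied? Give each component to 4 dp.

F = (0.8000, -3.2000, -0.9000)
τ = (0.1700, -0.1700, 0.2000)

v₁ − v₀ = (0.02000000, -0.08000000, -0.02250000)
m·(v₁−v₀)/dt = (0.8000, -3.2000, -0.9000)
ω₁ − ω₀ = (0.17720000, -0.16750000, 0.13857143)
ω₀×(Iω₀) = (-0.0072, -0.0360, 0.0060)
applied torque τ = (0.1700, -0.1700, 0.2000)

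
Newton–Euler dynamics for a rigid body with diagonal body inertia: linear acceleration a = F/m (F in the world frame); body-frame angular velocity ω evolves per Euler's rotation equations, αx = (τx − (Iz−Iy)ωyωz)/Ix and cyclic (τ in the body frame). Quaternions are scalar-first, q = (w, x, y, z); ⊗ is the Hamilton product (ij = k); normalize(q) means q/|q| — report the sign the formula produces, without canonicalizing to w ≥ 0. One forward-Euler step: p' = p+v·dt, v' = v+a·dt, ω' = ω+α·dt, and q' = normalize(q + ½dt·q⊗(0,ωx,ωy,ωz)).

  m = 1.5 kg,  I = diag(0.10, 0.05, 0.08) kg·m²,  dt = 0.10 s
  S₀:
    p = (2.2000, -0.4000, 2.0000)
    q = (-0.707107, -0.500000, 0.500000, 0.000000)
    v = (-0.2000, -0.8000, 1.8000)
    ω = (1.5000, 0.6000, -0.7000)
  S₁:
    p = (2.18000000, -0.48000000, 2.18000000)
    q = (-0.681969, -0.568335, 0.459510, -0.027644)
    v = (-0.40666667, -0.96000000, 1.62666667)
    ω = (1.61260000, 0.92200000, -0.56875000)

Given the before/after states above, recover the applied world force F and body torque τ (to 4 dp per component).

F = (-3.1000, -2.4000, -2.6000)
τ = (0.1000, 0.1400, 0.0600)

velocity change Δv = (-0.20666667, -0.16000000, -0.17333333)
m·(v₁−v₀)/dt = (-3.1000, -2.4000, -2.6000)
Δω = ω₁−ω₀ = (0.11260000, 0.32200000, 0.13125000)
precession coupling = (-0.0126, -0.0210, -0.0450)
τ = I·(Δω/dt) + ω₀×(Iω₀) = (0.1000, 0.1400, 0.0600)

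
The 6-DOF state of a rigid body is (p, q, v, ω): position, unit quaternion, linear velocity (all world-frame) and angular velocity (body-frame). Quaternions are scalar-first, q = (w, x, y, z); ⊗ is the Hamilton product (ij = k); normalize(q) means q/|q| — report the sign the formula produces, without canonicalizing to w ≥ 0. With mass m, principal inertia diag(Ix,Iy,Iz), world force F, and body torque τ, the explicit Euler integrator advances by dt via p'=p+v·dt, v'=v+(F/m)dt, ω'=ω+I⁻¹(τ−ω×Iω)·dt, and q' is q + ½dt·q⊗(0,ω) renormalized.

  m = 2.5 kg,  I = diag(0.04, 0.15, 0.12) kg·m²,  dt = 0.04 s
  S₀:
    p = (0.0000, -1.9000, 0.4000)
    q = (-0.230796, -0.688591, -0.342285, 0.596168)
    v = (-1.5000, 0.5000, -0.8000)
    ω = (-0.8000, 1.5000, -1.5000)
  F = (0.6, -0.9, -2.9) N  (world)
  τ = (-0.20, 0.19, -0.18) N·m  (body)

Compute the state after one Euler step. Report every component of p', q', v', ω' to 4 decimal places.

p' = (-0.0600, -1.8800, 0.3680)
q' = (-0.2134, -0.6918, -0.3790, 0.5764)
v' = (-1.4904, 0.4856, -0.8464)
ω' = (-1.0675, 1.5763, -1.5160)

gyro term ω×Iω = (0.0675, -0.0960, -0.1320)
(τ − ω×Iω)/I = (-6.6875, 1.9067, -0.4000)
ω + α·dt = (-1.0675, 1.5763, -1.5160)
2q̇ = q⊗(0,ω) = (0.8568067, -0.1961877, -1.8560149, -0.9605205)
q' = normalize(q + ½dt·q⊗(0,ω)) = (-0.2134, -0.6918, -0.3790, 0.5764)
a = F/m = (0.2400, -0.3600, -1.1600)
new position p' = (-0.0600, -1.8800, 0.3680)
new velocity v' = (-1.4904, 0.4856, -0.8464)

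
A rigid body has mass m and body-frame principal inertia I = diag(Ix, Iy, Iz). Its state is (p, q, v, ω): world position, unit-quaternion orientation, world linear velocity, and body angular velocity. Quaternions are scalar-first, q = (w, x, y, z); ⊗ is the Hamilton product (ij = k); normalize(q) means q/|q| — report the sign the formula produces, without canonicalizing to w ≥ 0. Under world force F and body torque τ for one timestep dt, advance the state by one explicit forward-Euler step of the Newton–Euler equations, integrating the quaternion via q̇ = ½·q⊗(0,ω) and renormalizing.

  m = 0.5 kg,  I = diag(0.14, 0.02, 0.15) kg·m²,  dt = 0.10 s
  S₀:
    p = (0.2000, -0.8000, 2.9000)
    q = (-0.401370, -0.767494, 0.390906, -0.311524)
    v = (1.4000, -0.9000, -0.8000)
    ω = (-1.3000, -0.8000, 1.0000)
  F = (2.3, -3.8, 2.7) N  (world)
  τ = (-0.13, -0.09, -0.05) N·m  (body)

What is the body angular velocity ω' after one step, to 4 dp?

ω' = (-1.3186, -1.3150, 1.0499)

ω×(Iω) gyroscopic = (-0.1040, 0.0130, -0.1248)
α = I⁻¹(τ − ω×Iω) = (-0.1857, -5.1500, 0.4987)
new body rate ω' = (-1.3186, -1.3150, 1.0499)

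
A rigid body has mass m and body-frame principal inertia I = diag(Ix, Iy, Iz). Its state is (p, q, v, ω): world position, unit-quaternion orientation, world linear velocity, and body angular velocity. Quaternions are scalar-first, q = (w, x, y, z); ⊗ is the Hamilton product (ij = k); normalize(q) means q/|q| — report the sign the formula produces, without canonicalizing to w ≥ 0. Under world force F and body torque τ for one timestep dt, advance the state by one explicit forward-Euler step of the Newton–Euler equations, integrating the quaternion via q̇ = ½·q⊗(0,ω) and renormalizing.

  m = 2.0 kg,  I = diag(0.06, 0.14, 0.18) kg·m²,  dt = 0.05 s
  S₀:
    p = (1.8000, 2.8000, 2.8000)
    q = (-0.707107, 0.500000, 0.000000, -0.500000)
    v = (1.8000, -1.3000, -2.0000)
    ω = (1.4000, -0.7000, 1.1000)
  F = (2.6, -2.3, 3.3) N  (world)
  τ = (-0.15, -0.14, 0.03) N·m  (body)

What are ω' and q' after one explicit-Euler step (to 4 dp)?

ω' = (1.3007, -0.6840, 1.1301)
q' = (-0.7100, 0.4660, -0.0189, -0.5276)

(τ − ω×Iω)/I = (-1.9867, 0.3200, 0.6022)
ω' = ω + α·dt = (1.3007, -0.6840, 1.1301)
q⊗(0,ω) = (-0.1500000, -1.3399498, -0.7550251, -1.1278177)
q' = normalize(q + ½dt·q⊗(0,ω)) = (-0.7100, 0.4660, -0.0189, -0.5276)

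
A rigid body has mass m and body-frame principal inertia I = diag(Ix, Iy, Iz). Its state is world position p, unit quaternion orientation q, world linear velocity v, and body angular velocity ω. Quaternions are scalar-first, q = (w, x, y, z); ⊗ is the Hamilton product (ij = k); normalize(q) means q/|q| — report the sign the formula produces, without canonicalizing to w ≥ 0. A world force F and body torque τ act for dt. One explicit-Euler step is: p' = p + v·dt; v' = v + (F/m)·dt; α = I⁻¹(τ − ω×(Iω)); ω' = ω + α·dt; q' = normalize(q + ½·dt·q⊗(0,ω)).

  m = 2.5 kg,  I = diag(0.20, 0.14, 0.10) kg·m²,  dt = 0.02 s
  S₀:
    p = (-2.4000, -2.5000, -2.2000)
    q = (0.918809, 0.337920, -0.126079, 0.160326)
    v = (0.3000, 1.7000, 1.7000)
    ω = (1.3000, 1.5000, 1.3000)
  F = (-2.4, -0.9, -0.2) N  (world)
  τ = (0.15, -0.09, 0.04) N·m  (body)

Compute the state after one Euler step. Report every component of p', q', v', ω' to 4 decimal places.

p' = (-2.3940, -2.4660, -2.1660)
q' = (0.9140, 0.3457, -0.1146, 0.1789)
v' = (0.2808, 1.6928, 1.6984)
ω' = (1.3228, 1.4630, 1.3314)

gyro term ω×Iω = (-0.0780, 0.1690, -0.1170)
α = I⁻¹(τ − ω×Iω) = (1.1400, -1.8500, 1.5700)
ω + α·dt = (1.3228, 1.4630, 1.3314)
2q̇ = q⊗(0,ω) = (-0.4586013, 0.7900600, 1.1473413, 1.8652344)
updated quaternion q' = (0.9140, 0.3457, -0.1146, 0.1789)
a = (-0.9600, -0.3600, -0.0800)
new position p' = (-2.3940, -2.4660, -2.1660)
v' = v + a·dt = (0.2808, 1.6928, 1.6984)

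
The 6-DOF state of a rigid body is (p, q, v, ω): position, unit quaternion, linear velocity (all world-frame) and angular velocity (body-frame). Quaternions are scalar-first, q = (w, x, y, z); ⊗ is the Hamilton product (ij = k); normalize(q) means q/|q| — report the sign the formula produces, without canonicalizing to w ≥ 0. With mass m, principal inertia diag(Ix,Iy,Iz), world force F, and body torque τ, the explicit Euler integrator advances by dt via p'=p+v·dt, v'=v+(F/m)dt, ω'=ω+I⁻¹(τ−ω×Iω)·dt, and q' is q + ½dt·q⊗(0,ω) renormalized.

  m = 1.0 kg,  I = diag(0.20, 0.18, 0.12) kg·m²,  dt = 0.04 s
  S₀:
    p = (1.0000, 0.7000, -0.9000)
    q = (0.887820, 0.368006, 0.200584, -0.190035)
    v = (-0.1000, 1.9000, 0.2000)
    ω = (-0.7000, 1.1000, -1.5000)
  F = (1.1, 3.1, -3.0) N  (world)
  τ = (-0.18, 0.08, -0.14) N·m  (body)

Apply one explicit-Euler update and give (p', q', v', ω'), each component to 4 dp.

p' = (0.9960, 0.7760, -0.8920)
q' = (0.8822, 0.3535, 0.2336, -0.2056)
v' = (-0.0560, 2.0240, 0.0800)
ω' = (-0.7558, 1.0991, -1.5518)

a = F/m = (1.1000, 3.1000, -3.0000)
new position p' = (0.9960, 0.7760, -0.8920)
new velocity v' = (-0.0560, 2.0240, 0.0800)
(τ − ω×Iω)/I = (-1.3950, -0.0222, -1.2950)
ω + α·dt = (-0.7558, 1.0991, -1.5518)
2q̇ = q⊗(0,ω) = (-0.2480907, -0.7133115, 1.6616355, -0.7865146)
updated quaternion q' = (0.8822, 0.3535, 0.2336, -0.2056)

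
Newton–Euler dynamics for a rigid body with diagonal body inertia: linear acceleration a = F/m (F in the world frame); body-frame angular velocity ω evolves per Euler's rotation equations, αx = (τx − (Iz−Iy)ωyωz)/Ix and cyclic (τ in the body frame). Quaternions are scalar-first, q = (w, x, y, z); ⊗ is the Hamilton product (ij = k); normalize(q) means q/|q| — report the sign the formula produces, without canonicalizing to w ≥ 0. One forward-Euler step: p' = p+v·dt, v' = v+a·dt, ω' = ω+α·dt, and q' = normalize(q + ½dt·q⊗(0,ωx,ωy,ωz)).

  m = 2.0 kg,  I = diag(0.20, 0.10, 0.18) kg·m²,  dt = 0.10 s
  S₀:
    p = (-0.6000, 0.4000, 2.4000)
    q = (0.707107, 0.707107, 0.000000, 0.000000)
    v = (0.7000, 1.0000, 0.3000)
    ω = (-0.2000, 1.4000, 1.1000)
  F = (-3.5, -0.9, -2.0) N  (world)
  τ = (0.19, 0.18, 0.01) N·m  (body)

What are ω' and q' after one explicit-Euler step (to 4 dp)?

precession coupling ω×(Iω) = (0.1232, -0.0044, 0.0280)
angular accel α = (0.3340, 1.8440, -0.1000)
ω + α·dt = (-0.1666, 1.5844, 1.0900)
Hamilton product q⊗(0,ω) = (0.1414214, -0.1414214, 0.2121321, 1.7677675)
q' = normalize(q + ½dt·q⊗(0,ω)) = (0.7113, 0.6972, 0.0106, 0.0880)

ω' = (-0.1666, 1.5844, 1.0900)
q' = (0.7113, 0.6972, 0.0106, 0.0880)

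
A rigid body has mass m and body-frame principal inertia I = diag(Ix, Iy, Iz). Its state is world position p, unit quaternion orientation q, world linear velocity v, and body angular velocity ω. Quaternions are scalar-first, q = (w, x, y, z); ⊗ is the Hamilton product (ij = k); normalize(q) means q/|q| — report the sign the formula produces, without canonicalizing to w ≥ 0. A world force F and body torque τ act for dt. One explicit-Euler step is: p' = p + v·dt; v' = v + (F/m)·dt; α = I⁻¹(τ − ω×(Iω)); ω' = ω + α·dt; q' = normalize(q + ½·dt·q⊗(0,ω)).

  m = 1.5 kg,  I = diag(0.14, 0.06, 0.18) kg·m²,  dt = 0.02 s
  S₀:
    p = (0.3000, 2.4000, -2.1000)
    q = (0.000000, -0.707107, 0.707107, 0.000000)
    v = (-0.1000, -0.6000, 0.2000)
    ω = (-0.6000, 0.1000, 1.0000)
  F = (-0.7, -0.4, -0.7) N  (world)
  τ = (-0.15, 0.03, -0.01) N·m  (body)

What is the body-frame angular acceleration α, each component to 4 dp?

α = (-1.1571, 0.1000, -0.0822)

precession coupling ω×(Iω) = (0.0120, 0.0240, 0.0048)
α = I⁻¹(τ − ω×Iω) = (-1.1571, 0.1000, -0.0822)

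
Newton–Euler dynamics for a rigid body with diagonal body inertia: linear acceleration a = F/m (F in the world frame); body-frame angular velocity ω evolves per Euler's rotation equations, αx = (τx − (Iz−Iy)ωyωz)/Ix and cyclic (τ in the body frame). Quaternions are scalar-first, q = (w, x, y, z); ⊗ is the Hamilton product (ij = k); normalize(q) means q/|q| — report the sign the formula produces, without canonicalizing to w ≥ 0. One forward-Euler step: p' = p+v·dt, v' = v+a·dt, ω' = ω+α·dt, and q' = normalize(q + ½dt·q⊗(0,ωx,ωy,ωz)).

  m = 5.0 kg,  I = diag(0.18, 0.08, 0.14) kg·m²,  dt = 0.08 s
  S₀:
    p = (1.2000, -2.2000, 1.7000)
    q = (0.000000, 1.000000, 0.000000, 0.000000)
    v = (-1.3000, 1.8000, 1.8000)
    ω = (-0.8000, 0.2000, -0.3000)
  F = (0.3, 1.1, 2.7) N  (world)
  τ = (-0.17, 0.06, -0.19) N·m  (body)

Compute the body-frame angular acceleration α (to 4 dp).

gyro term ω×Iω = (-0.0036, 0.0096, 0.0160)
α = I⁻¹(τ − ω×Iω) = (-0.9244, 0.6300, -1.4714)

α = (-0.9244, 0.6300, -1.4714)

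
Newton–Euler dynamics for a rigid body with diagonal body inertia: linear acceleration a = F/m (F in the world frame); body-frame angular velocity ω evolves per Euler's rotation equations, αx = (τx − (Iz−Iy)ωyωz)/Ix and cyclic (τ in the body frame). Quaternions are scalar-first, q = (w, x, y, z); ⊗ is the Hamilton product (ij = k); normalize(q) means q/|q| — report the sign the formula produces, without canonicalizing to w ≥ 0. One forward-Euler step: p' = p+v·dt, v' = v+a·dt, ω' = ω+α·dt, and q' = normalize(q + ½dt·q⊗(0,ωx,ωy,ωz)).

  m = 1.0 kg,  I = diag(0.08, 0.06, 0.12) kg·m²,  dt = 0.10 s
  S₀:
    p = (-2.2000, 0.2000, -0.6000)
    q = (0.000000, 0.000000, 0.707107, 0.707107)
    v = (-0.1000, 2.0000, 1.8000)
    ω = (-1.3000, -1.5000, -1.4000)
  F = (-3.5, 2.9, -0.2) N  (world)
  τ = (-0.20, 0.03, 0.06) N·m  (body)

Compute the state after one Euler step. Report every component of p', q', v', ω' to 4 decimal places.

p' = (-2.2100, 0.4000, -0.4200)
q' = (0.1018, 0.0035, 0.6563, 0.7476)
v' = (-0.4500, 2.2900, 1.7800)
ω' = (-1.7075, -1.3287, -1.3175)

linear accel F/m = (-3.5000, 2.9000, -0.2000)
p' = p + v·dt = (-2.2100, 0.4000, -0.4200)
new velocity v' = (-0.4500, 2.2900, 1.7800)
gyro term ω×Iω = (0.1260, -0.0728, -0.0390)
(τ − ω×Iω)/I = (-4.0750, 1.7133, 0.8250)
new body rate ω' = (-1.7075, -1.3287, -1.3175)
q⊗(0,ω) = (2.0506103, 0.0707107, -0.9192391, 0.9192391)
updated quaternion q' = (0.1018, 0.0035, 0.6563, 0.7476)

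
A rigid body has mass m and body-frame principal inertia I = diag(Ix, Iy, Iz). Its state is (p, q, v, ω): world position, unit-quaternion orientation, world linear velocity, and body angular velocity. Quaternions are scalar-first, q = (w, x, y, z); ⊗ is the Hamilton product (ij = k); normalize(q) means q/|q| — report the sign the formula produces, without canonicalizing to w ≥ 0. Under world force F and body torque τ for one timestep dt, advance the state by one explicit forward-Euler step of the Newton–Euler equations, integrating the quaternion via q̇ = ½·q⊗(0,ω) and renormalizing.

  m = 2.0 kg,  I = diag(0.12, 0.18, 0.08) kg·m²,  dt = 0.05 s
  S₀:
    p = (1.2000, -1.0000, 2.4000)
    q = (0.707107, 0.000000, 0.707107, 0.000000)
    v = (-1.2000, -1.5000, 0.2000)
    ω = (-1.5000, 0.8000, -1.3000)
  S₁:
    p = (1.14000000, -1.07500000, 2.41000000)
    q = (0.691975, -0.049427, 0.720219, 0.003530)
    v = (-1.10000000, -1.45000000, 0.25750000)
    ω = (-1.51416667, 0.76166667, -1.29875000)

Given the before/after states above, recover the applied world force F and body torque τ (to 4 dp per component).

velocity change Δv = (0.10000000, 0.05000000, 0.05750000)
m·(v₁−v₀)/dt = (4.0000, 2.0000, 2.3000)
Δω = ω₁−ω₀ = (-0.01416667, -0.03833333, 0.00125000)
ω₀×(Iω₀) = (0.1040, 0.0780, -0.0720)
τ = I·(Δω/dt) + ω₀×(Iω₀) = (0.0700, -0.0600, -0.0700)

F = (4.0000, 2.0000, 2.3000)
τ = (0.0700, -0.0600, -0.0700)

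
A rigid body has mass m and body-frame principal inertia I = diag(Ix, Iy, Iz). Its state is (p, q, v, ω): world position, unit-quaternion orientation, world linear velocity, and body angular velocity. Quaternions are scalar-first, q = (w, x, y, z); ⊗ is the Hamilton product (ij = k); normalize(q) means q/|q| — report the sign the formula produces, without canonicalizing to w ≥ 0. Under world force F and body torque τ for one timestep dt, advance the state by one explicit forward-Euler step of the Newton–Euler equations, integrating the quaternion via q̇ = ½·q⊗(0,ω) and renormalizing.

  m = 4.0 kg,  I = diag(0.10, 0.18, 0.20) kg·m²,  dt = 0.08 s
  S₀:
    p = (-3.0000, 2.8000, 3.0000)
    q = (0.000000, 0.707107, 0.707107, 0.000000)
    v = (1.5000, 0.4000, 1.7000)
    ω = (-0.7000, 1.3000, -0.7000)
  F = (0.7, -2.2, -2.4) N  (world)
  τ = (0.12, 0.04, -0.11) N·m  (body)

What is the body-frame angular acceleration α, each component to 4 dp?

α = (1.3820, 0.4944, -0.1860)

precession coupling ω×(Iω) = (-0.0182, -0.0490, -0.0728)
(τ − ω×Iω)/I = (1.3820, 0.4944, -0.1860)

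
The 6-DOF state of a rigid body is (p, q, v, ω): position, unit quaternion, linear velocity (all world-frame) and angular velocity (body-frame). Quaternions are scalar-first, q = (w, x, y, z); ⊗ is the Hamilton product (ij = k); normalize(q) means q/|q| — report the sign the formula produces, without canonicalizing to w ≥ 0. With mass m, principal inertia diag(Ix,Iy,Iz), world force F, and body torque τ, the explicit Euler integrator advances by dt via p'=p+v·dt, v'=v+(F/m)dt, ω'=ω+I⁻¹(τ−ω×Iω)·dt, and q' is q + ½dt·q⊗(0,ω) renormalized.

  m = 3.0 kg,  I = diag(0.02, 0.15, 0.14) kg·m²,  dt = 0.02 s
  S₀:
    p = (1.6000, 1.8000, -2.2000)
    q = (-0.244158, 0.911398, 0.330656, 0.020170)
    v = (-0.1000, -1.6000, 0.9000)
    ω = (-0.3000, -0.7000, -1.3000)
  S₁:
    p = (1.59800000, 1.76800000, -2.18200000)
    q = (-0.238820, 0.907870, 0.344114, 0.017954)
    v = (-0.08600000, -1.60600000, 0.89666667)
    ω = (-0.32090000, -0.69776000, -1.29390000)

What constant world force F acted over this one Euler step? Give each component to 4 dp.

F = (2.1000, -0.9000, -0.5000)

v₁ − v₀ = (0.01400000, -0.00600000, -0.00333333)
F = m·Δv/dt = (2.1000, -0.9000, -0.5000)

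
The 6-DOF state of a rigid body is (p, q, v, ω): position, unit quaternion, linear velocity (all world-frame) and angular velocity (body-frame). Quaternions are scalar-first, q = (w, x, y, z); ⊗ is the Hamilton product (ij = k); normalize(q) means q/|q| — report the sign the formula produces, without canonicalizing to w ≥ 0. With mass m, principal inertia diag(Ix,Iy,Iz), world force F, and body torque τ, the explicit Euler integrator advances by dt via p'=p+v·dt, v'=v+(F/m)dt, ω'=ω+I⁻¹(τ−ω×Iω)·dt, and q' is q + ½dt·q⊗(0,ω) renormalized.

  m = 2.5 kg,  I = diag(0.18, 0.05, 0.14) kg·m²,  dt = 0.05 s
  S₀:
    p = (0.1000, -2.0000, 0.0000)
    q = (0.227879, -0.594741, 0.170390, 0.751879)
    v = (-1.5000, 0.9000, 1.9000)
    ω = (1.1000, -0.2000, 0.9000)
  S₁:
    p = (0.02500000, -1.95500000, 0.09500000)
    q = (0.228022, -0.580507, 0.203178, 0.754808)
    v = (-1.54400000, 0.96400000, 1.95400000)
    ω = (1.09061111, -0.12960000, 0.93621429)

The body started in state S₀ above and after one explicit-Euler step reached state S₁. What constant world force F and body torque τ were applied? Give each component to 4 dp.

Δω = ω₁−ω₀ = (-0.00938889, 0.07040000, 0.03621429)
τ = I·(Δω/dt) + ω₀×(Iω₀) = (-0.0500, 0.1100, 0.1300)
velocity change Δv = (-0.04400000, 0.06400000, 0.05400000)
applied force F = (-2.2000, 3.2000, 2.7000)

F = (-2.2000, 3.2000, 2.7000)
τ = (-0.0500, 0.1100, 0.1300)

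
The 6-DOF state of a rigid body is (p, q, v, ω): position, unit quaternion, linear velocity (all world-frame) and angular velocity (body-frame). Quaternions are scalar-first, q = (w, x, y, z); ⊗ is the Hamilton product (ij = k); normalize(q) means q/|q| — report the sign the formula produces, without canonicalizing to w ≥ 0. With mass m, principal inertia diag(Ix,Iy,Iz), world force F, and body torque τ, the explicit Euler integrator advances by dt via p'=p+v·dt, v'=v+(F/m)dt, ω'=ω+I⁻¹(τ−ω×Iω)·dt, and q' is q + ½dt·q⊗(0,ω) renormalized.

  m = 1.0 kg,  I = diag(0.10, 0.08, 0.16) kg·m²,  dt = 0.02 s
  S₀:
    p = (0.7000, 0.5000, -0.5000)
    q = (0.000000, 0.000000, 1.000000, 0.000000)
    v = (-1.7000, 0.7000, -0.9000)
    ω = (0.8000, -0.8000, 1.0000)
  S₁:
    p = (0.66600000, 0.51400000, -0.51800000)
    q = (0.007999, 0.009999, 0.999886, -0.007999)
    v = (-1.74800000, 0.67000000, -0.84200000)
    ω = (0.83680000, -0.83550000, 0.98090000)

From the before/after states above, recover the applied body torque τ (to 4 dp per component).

Δω = ω₁−ω₀ = (0.03680000, -0.03550000, -0.01910000)
I·α + gyro = (0.1200, -0.1900, -0.1400)

τ = (0.1200, -0.1900, -0.1400)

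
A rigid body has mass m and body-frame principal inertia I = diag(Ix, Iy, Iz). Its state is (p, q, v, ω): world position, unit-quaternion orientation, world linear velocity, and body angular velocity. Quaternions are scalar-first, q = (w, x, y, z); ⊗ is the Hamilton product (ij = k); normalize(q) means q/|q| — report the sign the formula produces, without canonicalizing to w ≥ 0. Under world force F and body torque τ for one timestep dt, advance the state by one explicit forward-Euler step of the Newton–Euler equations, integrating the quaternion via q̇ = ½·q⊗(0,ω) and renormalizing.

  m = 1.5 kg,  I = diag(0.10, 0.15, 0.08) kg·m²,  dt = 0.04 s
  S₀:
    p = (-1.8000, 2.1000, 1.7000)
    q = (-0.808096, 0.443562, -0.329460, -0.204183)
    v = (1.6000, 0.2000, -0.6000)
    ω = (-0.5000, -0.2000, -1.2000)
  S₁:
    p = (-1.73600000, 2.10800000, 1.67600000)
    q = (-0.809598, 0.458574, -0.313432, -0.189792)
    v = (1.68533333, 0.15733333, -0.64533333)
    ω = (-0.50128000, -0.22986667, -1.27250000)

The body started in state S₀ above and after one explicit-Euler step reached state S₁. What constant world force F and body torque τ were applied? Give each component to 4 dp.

Δω = ω₁−ω₀ = (-0.00128000, -0.02986667, -0.07250000)
ω₀×(Iω₀) = (-0.0168, 0.0120, 0.0050)
I·α + gyro = (-0.0200, -0.1000, -0.1400)
v₁ − v₀ = (0.08533333, -0.04266667, -0.04533333)
m·(v₁−v₀)/dt = (3.2000, -1.6000, -1.7000)

F = (3.2000, -1.6000, -1.7000)
τ = (-0.0200, -0.1000, -0.1400)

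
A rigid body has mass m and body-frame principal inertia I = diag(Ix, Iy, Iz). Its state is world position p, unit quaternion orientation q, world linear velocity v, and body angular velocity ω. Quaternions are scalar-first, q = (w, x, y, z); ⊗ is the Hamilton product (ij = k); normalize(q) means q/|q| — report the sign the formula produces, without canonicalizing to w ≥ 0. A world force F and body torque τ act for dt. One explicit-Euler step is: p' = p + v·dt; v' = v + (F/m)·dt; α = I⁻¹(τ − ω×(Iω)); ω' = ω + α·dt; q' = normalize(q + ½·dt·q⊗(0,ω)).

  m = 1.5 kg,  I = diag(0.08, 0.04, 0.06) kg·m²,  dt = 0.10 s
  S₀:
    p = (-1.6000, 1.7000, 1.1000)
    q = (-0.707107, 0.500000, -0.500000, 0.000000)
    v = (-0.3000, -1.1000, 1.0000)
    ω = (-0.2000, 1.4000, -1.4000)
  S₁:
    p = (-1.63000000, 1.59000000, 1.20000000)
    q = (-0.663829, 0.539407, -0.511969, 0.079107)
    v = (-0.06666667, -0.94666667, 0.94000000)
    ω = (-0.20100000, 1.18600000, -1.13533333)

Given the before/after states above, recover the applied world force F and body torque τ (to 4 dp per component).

rate change Δω = (-0.00100000, -0.21400000, 0.26466667)
gyro term ω₀×Iω₀ = (-0.0392, 0.0056, 0.0112)
applied torque τ = (-0.0400, -0.0800, 0.1700)
v₁ − v₀ = (0.23333333, 0.15333333, -0.06000000)
m·(v₁−v₀)/dt = (3.5000, 2.3000, -0.9000)

F = (3.5000, 2.3000, -0.9000)
τ = (-0.0400, -0.0800, 0.1700)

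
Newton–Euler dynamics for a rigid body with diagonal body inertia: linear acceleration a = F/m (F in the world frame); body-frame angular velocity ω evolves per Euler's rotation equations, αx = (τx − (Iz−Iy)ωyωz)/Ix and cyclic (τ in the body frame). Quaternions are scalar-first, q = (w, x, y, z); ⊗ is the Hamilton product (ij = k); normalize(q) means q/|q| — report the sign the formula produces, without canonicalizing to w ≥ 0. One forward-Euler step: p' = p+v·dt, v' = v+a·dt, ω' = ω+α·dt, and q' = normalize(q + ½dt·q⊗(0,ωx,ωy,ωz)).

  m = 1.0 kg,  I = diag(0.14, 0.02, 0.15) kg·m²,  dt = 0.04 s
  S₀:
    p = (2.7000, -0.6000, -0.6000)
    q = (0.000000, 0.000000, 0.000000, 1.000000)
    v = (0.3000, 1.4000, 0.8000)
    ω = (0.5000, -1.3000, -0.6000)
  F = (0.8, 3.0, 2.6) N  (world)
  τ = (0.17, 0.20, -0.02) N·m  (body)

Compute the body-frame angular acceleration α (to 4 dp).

gyro term ω×Iω = (0.1014, 0.0030, 0.0780)
(τ − ω×Iω)/I = (0.4900, 9.8500, -0.6533)

α = (0.4900, 9.8500, -0.6533)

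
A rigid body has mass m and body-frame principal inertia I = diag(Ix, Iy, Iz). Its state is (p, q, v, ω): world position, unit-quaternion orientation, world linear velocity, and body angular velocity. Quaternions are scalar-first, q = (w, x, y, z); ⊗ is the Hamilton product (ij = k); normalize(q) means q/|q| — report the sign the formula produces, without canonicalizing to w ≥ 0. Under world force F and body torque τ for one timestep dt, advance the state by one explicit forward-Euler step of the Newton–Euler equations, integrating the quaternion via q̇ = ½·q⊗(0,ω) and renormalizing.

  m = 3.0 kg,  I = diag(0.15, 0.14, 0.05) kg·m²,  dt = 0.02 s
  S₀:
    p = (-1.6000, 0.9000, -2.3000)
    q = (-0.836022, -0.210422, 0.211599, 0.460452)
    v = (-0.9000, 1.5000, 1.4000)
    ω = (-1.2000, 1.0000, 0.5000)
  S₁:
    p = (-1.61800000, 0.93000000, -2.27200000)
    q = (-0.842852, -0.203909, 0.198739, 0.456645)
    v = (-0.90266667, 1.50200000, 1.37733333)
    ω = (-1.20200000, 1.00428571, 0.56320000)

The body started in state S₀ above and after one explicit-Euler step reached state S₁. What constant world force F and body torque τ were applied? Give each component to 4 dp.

velocity change Δv = (-0.00266667, 0.00200000, -0.02266667)
m·(v₁−v₀)/dt = (-0.4000, 0.3000, -3.4000)
rate change Δω = (-0.00200000, 0.00428571, 0.06320000)
applied torque τ = (-0.0600, -0.0300, 0.1700)

F = (-0.4000, 0.3000, -3.4000)
τ = (-0.0600, -0.0300, 0.1700)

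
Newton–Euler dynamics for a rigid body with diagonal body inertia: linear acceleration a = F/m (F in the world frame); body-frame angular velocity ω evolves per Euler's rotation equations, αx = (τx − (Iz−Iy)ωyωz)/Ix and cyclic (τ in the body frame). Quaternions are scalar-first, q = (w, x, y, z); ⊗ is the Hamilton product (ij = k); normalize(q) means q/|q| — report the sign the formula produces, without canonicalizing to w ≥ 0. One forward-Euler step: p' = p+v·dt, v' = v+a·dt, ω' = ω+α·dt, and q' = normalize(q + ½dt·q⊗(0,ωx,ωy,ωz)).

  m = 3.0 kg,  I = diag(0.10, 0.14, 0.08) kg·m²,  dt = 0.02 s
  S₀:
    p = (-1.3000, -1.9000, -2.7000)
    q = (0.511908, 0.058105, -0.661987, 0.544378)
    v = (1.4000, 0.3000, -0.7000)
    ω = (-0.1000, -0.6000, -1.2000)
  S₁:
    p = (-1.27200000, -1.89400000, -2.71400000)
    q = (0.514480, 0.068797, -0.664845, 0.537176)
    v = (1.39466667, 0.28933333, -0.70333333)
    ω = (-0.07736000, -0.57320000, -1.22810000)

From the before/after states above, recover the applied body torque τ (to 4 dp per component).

τ = (0.0700, 0.1900, -0.1100)

Δω = ω₁−ω₀ = (0.02264000, 0.02680000, -0.02810000)
τ = I·(Δω/dt) + ω₀×(Iω₀) = (0.0700, 0.1900, -0.1100)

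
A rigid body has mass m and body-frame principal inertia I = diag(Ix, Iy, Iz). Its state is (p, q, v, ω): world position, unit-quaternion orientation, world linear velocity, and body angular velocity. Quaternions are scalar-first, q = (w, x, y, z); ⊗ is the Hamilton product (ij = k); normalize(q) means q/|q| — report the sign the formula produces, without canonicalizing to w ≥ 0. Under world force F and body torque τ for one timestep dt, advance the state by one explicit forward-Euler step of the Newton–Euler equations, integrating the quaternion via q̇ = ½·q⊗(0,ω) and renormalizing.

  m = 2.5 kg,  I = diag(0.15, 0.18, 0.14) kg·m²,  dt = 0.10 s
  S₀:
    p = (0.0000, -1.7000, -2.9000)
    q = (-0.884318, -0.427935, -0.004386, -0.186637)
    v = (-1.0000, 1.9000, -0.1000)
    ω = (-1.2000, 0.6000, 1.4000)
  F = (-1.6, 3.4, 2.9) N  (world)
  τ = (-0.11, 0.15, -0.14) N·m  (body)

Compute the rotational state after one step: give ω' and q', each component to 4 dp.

precession coupling ω×(Iω) = (-0.0336, -0.0168, -0.0216)
angular accel α = (-0.5093, 0.9267, -0.8457)
ω' = ω + α·dt = (-1.2509, 0.6927, 1.3154)
q⊗(0,ω) = (-0.2495986, 1.1670234, 0.2924826, -1.5000694)
q' = normalize(q + ½dt·q⊗(0,ω)) = (-0.8926, -0.3679, 0.0102, -0.2604)

ω' = (-1.2509, 0.6927, 1.3154)
q' = (-0.8926, -0.3679, 0.0102, -0.2604)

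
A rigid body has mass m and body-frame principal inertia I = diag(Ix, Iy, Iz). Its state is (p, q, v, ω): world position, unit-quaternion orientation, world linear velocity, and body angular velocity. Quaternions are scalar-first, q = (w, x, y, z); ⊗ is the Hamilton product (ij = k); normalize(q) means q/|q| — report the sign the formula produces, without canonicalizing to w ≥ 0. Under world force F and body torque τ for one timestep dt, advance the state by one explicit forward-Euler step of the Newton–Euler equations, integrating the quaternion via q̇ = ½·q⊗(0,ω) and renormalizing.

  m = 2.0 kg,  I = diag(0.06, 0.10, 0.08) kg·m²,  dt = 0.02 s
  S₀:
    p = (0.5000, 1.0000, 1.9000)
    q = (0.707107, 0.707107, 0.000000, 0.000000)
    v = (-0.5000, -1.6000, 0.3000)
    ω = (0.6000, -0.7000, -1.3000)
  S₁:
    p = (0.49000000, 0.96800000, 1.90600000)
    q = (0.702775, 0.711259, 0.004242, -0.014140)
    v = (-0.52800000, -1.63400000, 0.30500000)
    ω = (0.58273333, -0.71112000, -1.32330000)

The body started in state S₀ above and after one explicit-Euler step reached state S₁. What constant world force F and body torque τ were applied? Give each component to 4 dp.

Δω = ω₁−ω₀ = (-0.01726667, -0.01112000, -0.02330000)
τ = I·(Δω/dt) + ω₀×(Iω₀) = (-0.0700, -0.0400, -0.1100)
Δv = v₁−v₀ = (-0.02800000, -0.03400000, 0.00500000)
F = m·Δv/dt = (-2.8000, -3.4000, 0.5000)

F = (-2.8000, -3.4000, 0.5000)
τ = (-0.0700, -0.0400, -0.1100)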